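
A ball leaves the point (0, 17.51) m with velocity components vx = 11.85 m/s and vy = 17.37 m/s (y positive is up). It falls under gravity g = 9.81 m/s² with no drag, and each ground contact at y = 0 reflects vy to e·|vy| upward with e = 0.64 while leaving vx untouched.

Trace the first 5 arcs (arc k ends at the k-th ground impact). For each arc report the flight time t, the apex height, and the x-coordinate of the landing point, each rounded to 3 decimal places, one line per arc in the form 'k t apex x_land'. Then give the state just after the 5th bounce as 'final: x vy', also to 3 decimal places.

1 4.360 32.888 51.667
2 3.314 13.471 90.943
3 2.121 5.518 116.079
4 1.358 2.260 132.167
5 0.869 0.926 142.463
final: 142.463 2.728

Arc 1: start y=17.510, vy=17.370 → t=4.360, apex=32.888, x_land=51.667, impact vy=-25.402
  bounce: vy ← 0.64·25.402 = 16.257
Arc 2: start y=0.000, vy=16.257 → t=3.314, apex=13.471, x_land=90.943, impact vy=-16.257
  bounce: vy ← 0.64·16.257 = 10.405
Arc 3: start y=0.000, vy=10.405 → t=2.121, apex=5.518, x_land=116.079, impact vy=-10.405
  bounce: vy ← 0.64·10.405 = 6.659
Arc 4: start y=0.000, vy=6.659 → t=1.358, apex=2.260, x_land=132.167, impact vy=-6.659
  bounce: vy ← 0.64·6.659 = 4.262
Arc 5: start y=0.000, vy=4.262 → t=0.869, apex=0.926, x_land=142.463, impact vy=-4.262
  bounce: vy ← 0.64·4.262 = 2.728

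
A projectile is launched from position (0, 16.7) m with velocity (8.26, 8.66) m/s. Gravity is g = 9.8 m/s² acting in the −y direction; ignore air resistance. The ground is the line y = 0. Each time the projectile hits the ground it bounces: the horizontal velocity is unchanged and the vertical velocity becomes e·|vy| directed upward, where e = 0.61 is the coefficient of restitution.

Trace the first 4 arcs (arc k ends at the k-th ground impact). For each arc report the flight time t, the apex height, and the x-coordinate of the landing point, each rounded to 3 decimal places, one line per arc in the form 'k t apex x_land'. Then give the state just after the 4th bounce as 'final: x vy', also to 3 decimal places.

Arc 1: start y=16.700, vy=8.660 → t=2.930, apex=20.526, x_land=24.205, impact vy=-20.058
  bounce: vy ← 0.61·20.058 = 12.235
Arc 2: start y=0.000, vy=12.235 → t=2.497, apex=7.638, x_land=44.830, impact vy=-12.235
  bounce: vy ← 0.61·12.235 = 7.464
Arc 3: start y=0.000, vy=7.464 → t=1.523, apex=2.842, x_land=57.412, impact vy=-7.464
  bounce: vy ← 0.61·7.464 = 4.553
Arc 4: start y=0.000, vy=4.553 → t=0.929, apex=1.058, x_land=65.086, impact vy=-4.553
  bounce: vy ← 0.61·4.553 = 2.777

1 2.930 20.526 24.205
2 2.497 7.638 44.830
3 1.523 2.842 57.412
4 0.929 1.058 65.086
final: 65.086 2.777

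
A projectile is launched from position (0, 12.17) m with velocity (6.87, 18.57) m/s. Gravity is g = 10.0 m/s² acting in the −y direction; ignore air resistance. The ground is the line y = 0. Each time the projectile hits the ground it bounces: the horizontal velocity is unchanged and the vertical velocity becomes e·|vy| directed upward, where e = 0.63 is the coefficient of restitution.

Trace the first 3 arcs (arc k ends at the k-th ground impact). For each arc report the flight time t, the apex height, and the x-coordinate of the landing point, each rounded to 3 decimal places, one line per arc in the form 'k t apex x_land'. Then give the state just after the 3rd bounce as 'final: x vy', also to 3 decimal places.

1 4.282 29.412 29.420
2 3.056 11.674 50.414
3 1.925 4.633 63.641
final: 63.641 6.065

Arc 1: start y=12.170, vy=18.570 → t=4.282, apex=29.412, x_land=29.420, impact vy=-24.254
  bounce: vy ← 0.63·24.254 = 15.280
Arc 2: start y=0.000, vy=15.280 → t=3.056, apex=11.674, x_land=50.414, impact vy=-15.280
  bounce: vy ← 0.63·15.280 = 9.626
Arc 3: start y=0.000, vy=9.626 → t=1.925, apex=4.633, x_land=63.641, impact vy=-9.626
  bounce: vy ← 0.63·9.626 = 6.065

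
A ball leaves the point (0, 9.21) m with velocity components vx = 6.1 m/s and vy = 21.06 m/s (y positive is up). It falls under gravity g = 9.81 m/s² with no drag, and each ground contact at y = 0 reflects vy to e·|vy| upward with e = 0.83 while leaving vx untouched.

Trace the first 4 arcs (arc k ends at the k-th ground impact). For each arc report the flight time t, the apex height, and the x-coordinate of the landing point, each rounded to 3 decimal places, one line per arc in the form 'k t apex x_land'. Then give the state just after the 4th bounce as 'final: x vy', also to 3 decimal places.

1 4.694 31.816 28.631
2 4.228 21.918 54.420
3 3.509 15.099 75.825
4 2.912 10.402 93.592
final: 93.592 11.857

Arc 1: start y=9.210, vy=21.060 → t=4.694, apex=31.816, x_land=28.631, impact vy=-24.984
  bounce: vy ← 0.83·24.984 = 20.737
Arc 2: start y=0.000, vy=20.737 → t=4.228, apex=21.918, x_land=54.420, impact vy=-20.737
  bounce: vy ← 0.83·20.737 = 17.212
Arc 3: start y=0.000, vy=17.212 → t=3.509, apex=15.099, x_land=75.825, impact vy=-17.212
  bounce: vy ← 0.83·17.212 = 14.286
Arc 4: start y=0.000, vy=14.286 → t=2.912, apex=10.402, x_land=93.592, impact vy=-14.286
  bounce: vy ← 0.83·14.286 = 11.857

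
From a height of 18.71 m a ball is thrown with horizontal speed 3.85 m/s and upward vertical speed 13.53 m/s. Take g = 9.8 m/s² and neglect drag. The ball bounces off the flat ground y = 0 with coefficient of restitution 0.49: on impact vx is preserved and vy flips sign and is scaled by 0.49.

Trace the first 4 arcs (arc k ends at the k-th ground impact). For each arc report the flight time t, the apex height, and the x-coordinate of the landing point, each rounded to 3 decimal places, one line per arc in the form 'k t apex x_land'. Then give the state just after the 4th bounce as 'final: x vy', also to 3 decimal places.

Arc 1: start y=18.710, vy=13.530 → t=3.773, apex=28.050, x_land=14.527, impact vy=-23.447
  bounce: vy ← 0.49·23.447 = 11.489
Arc 2: start y=0.000, vy=11.489 → t=2.345, apex=6.735, x_land=23.554, impact vy=-11.489
  bounce: vy ← 0.49·11.489 = 5.630
Arc 3: start y=0.000, vy=5.630 → t=1.149, apex=1.617, x_land=27.977, impact vy=-5.630
  bounce: vy ← 0.49·5.630 = 2.759
Arc 4: start y=0.000, vy=2.759 → t=0.563, apex=0.388, x_land=30.145, impact vy=-2.759
  bounce: vy ← 0.49·2.759 = 1.352

1 3.773 28.050 14.527
2 2.345 6.735 23.554
3 1.149 1.617 27.977
4 0.563 0.388 30.145
final: 30.145 1.352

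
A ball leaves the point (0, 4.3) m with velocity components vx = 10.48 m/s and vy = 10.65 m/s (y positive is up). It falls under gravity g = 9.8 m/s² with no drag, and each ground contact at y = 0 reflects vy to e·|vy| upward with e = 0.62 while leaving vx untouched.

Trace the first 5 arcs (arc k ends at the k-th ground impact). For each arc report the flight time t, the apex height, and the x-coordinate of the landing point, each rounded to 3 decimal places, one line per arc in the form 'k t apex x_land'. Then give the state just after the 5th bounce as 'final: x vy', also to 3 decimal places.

Arc 1: start y=4.300, vy=10.650 → t=2.521, apex=10.087, x_land=26.425, impact vy=-14.061
  bounce: vy ← 0.62·14.061 = 8.718
Arc 2: start y=0.000, vy=8.718 → t=1.779, apex=3.877, x_land=45.070, impact vy=-8.718
  bounce: vy ← 0.62·8.718 = 5.405
Arc 3: start y=0.000, vy=5.405 → t=1.103, apex=1.490, x_land=56.630, impact vy=-5.405
  bounce: vy ← 0.62·5.405 = 3.351
Arc 4: start y=0.000, vy=3.351 → t=0.684, apex=0.573, x_land=63.797, impact vy=-3.351
  bounce: vy ← 0.62·3.351 = 2.078
Arc 5: start y=0.000, vy=2.078 → t=0.424, apex=0.220, x_land=68.241, impact vy=-2.078
  bounce: vy ← 0.62·2.078 = 1.288

1 2.521 10.087 26.425
2 1.779 3.877 45.070
3 1.103 1.490 56.630
4 0.684 0.573 63.797
5 0.424 0.220 68.241
final: 68.241 1.288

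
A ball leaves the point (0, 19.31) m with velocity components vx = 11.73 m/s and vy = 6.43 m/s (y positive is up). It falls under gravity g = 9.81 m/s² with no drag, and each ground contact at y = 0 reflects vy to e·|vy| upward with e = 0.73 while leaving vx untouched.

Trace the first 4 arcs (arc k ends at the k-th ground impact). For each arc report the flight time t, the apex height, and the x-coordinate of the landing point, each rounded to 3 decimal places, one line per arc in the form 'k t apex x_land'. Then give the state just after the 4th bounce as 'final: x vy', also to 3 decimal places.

1 2.745 21.417 32.199
2 3.051 11.413 67.985
3 2.227 6.082 94.109
4 1.626 3.241 113.180
final: 113.180 5.821

Arc 1: start y=19.310, vy=6.430 → t=2.745, apex=21.417, x_land=32.199, impact vy=-20.499
  bounce: vy ← 0.73·20.499 = 14.964
Arc 2: start y=0.000, vy=14.964 → t=3.051, apex=11.413, x_land=67.985, impact vy=-14.964
  bounce: vy ← 0.73·14.964 = 10.924
Arc 3: start y=0.000, vy=10.924 → t=2.227, apex=6.082, x_land=94.109, impact vy=-10.924
  bounce: vy ← 0.73·10.924 = 7.974
Arc 4: start y=0.000, vy=7.974 → t=1.626, apex=3.241, x_land=113.180, impact vy=-7.974
  bounce: vy ← 0.73·7.974 = 5.821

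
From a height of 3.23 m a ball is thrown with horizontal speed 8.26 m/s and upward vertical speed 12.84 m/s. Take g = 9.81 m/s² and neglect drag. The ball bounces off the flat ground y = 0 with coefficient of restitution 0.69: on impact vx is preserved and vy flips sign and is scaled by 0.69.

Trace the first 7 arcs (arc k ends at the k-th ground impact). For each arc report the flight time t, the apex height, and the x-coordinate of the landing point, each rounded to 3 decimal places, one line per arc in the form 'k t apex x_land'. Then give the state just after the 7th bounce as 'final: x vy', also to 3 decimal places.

Arc 1: start y=3.230, vy=12.840 → t=2.849, apex=11.633, x_land=23.532, impact vy=-15.108
  bounce: vy ← 0.69·15.108 = 10.424
Arc 2: start y=0.000, vy=10.424 → t=2.125, apex=5.538, x_land=41.086, impact vy=-10.424
  bounce: vy ← 0.69·10.424 = 7.193
Arc 3: start y=0.000, vy=7.193 → t=1.466, apex=2.637, x_land=53.199, impact vy=-7.193
  bounce: vy ← 0.69·7.193 = 4.963
Arc 4: start y=0.000, vy=4.963 → t=1.012, apex=1.255, x_land=61.556, impact vy=-4.963
  bounce: vy ← 0.69·4.963 = 3.424
Arc 5: start y=0.000, vy=3.424 → t=0.698, apex=0.598, x_land=67.323, impact vy=-3.424
  bounce: vy ← 0.69·3.424 = 2.363
Arc 6: start y=0.000, vy=2.363 → t=0.482, apex=0.285, x_land=71.302, impact vy=-2.363
  bounce: vy ← 0.69·2.363 = 1.630
Arc 7: start y=0.000, vy=1.630 → t=0.332, apex=0.135, x_land=74.048, impact vy=-1.630
  bounce: vy ← 0.69·1.630 = 1.125

1 2.849 11.633 23.532
2 2.125 5.538 41.086
3 1.466 2.637 53.199
4 1.012 1.255 61.556
5 0.698 0.598 67.323
6 0.482 0.285 71.302
7 0.332 0.135 74.048
final: 74.048 1.125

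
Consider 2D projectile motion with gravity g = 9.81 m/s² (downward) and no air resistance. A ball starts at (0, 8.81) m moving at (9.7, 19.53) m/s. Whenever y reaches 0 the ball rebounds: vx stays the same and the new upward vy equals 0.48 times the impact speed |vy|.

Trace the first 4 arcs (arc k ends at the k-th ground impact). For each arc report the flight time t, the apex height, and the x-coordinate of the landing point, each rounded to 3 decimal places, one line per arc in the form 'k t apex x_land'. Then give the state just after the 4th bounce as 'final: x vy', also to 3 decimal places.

Arc 1: start y=8.810, vy=19.530 → t=4.391, apex=28.250, x_land=42.590, impact vy=-23.543
  bounce: vy ← 0.48·23.543 = 11.301
Arc 2: start y=0.000, vy=11.301 → t=2.304, apex=6.509, x_land=64.938, impact vy=-11.301
  bounce: vy ← 0.48·11.301 = 5.424
Arc 3: start y=0.000, vy=5.424 → t=1.106, apex=1.500, x_land=75.665, impact vy=-5.424
  bounce: vy ← 0.48·5.424 = 2.604
Arc 4: start y=0.000, vy=2.604 → t=0.531, apex=0.346, x_land=80.814, impact vy=-2.604
  bounce: vy ← 0.48·2.604 = 1.250

1 4.391 28.250 42.590
2 2.304 6.509 64.938
3 1.106 1.500 75.665
4 0.531 0.346 80.814
final: 80.814 1.250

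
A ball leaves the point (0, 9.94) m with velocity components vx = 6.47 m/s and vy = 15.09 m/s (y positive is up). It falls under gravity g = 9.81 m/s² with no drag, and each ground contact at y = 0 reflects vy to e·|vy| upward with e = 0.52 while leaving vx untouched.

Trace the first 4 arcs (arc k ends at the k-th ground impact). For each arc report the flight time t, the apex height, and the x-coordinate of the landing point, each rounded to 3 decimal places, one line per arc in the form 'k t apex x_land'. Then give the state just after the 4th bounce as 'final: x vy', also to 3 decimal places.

1 3.634 21.546 23.513
2 2.180 5.826 37.615
3 1.133 1.575 44.949
4 0.589 0.426 48.762
final: 48.762 1.503

Arc 1: start y=9.940, vy=15.090 → t=3.634, apex=21.546, x_land=23.513, impact vy=-20.560
  bounce: vy ← 0.52·20.560 = 10.691
Arc 2: start y=0.000, vy=10.691 → t=2.180, apex=5.826, x_land=37.615, impact vy=-10.691
  bounce: vy ← 0.52·10.691 = 5.560
Arc 3: start y=0.000, vy=5.560 → t=1.133, apex=1.575, x_land=44.949, impact vy=-5.560
  bounce: vy ← 0.52·5.560 = 2.891
Arc 4: start y=0.000, vy=2.891 → t=0.589, apex=0.426, x_land=48.762, impact vy=-2.891
  bounce: vy ← 0.52·2.891 = 1.503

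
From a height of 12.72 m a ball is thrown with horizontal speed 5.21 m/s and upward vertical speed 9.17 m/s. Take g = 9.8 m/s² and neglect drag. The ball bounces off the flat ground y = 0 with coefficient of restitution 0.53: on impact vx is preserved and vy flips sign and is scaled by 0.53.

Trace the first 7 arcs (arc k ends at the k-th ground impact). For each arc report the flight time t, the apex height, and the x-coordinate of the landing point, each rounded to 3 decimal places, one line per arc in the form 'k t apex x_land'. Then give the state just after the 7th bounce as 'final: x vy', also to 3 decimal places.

1 2.799 17.010 14.582
2 1.975 4.778 24.872
3 1.047 1.342 30.325
4 0.555 0.377 33.216
5 0.294 0.106 34.748
6 0.156 0.030 35.560
7 0.083 0.008 35.990
final: 35.990 0.214

Arc 1: start y=12.720, vy=9.170 → t=2.799, apex=17.010, x_land=14.582, impact vy=-18.259
  bounce: vy ← 0.53·18.259 = 9.677
Arc 2: start y=0.000, vy=9.677 → t=1.975, apex=4.778, x_land=24.872, impact vy=-9.677
  bounce: vy ← 0.53·9.677 = 5.129
Arc 3: start y=0.000, vy=5.129 → t=1.047, apex=1.342, x_land=30.325, impact vy=-5.129
  bounce: vy ← 0.53·5.129 = 2.718
Arc 4: start y=0.000, vy=2.718 → t=0.555, apex=0.377, x_land=33.216, impact vy=-2.718
  bounce: vy ← 0.53·2.718 = 1.441
Arc 5: start y=0.000, vy=1.441 → t=0.294, apex=0.106, x_land=34.748, impact vy=-1.441
  bounce: vy ← 0.53·1.441 = 0.764
Arc 6: start y=0.000, vy=0.764 → t=0.156, apex=0.030, x_land=35.560, impact vy=-0.764
  bounce: vy ← 0.53·0.764 = 0.405
Arc 7: start y=0.000, vy=0.405 → t=0.083, apex=0.008, x_land=35.990, impact vy=-0.405
  bounce: vy ← 0.53·0.405 = 0.214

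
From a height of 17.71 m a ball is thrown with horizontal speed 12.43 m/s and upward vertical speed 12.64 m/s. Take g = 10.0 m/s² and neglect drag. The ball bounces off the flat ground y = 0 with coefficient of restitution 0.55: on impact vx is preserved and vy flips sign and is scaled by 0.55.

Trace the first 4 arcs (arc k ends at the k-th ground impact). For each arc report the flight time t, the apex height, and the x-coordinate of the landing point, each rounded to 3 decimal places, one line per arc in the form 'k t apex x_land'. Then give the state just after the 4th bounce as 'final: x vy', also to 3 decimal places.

1 3.531 25.698 43.891
2 2.494 7.774 74.889
3 1.372 2.352 91.938
4 0.754 0.711 101.315
final: 101.315 2.075

Arc 1: start y=17.710, vy=12.640 → t=3.531, apex=25.698, x_land=43.891, impact vy=-22.671
  bounce: vy ← 0.55·22.671 = 12.469
Arc 2: start y=0.000, vy=12.469 → t=2.494, apex=7.774, x_land=74.889, impact vy=-12.469
  bounce: vy ← 0.55·12.469 = 6.858
Arc 3: start y=0.000, vy=6.858 → t=1.372, apex=2.352, x_land=91.938, impact vy=-6.858
  bounce: vy ← 0.55·6.858 = 3.772
Arc 4: start y=0.000, vy=3.772 → t=0.754, apex=0.711, x_land=101.315, impact vy=-3.772
  bounce: vy ← 0.55·3.772 = 2.075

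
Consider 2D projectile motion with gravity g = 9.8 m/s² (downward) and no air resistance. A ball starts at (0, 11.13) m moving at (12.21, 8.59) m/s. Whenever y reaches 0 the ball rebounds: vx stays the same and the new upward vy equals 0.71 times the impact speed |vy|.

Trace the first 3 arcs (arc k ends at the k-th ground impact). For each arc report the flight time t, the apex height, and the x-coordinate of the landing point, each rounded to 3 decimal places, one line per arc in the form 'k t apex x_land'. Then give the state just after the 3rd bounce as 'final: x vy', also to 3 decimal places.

1 2.620 14.895 31.990
2 2.476 7.508 62.219
3 1.758 3.785 83.682
final: 83.682 6.115

Arc 1: start y=11.130, vy=8.590 → t=2.620, apex=14.895, x_land=31.990, impact vy=-17.086
  bounce: vy ← 0.71·17.086 = 12.131
Arc 2: start y=0.000, vy=12.131 → t=2.476, apex=7.508, x_land=62.219, impact vy=-12.131
  bounce: vy ← 0.71·12.131 = 8.613
Arc 3: start y=0.000, vy=8.613 → t=1.758, apex=3.785, x_land=83.682, impact vy=-8.613
  bounce: vy ← 0.71·8.613 = 6.115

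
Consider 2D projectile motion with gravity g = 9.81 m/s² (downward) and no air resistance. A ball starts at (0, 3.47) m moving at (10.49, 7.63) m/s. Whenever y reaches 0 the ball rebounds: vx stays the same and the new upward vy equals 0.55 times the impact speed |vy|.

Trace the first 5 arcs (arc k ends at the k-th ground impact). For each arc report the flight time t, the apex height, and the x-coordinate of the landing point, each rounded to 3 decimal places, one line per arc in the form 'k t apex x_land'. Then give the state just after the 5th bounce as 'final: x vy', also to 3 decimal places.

Arc 1: start y=3.470, vy=7.630 → t=1.923, apex=6.437, x_land=20.176, impact vy=-11.238
  bounce: vy ← 0.55·11.238 = 6.181
Arc 2: start y=0.000, vy=6.181 → t=1.260, apex=1.947, x_land=33.395, impact vy=-6.181
  bounce: vy ← 0.55·6.181 = 3.400
Arc 3: start y=0.000, vy=3.400 → t=0.693, apex=0.589, x_land=40.666, impact vy=-3.400
  bounce: vy ← 0.55·3.400 = 1.870
Arc 4: start y=0.000, vy=1.870 → t=0.381, apex=0.178, x_land=44.664, impact vy=-1.870
  bounce: vy ← 0.55·1.870 = 1.028
Arc 5: start y=0.000, vy=1.028 → t=0.210, apex=0.054, x_land=46.864, impact vy=-1.028
  bounce: vy ← 0.55·1.028 = 0.566

1 1.923 6.437 20.176
2 1.260 1.947 33.395
3 0.693 0.589 40.666
4 0.381 0.178 44.664
5 0.210 0.054 46.864
final: 46.864 0.566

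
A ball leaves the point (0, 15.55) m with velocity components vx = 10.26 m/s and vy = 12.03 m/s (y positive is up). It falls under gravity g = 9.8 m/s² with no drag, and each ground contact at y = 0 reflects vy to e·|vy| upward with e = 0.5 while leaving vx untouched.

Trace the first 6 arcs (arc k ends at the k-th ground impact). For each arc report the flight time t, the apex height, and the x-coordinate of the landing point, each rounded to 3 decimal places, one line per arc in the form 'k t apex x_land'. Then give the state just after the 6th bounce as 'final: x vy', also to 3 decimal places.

1 3.391 22.934 34.791
2 2.163 5.733 56.988
3 1.082 1.433 68.086
4 0.541 0.358 73.635
5 0.270 0.090 76.410
6 0.135 0.022 77.797
final: 77.797 0.331

Arc 1: start y=15.550, vy=12.030 → t=3.391, apex=22.934, x_land=34.791, impact vy=-21.201
  bounce: vy ← 0.5·21.201 = 10.601
Arc 2: start y=0.000, vy=10.601 → t=2.163, apex=5.733, x_land=56.988, impact vy=-10.601
  bounce: vy ← 0.5·10.601 = 5.300
Arc 3: start y=0.000, vy=5.300 → t=1.082, apex=1.433, x_land=68.086, impact vy=-5.300
  bounce: vy ← 0.5·5.300 = 2.650
Arc 4: start y=0.000, vy=2.650 → t=0.541, apex=0.358, x_land=73.635, impact vy=-2.650
  bounce: vy ← 0.5·2.650 = 1.325
Arc 5: start y=0.000, vy=1.325 → t=0.270, apex=0.090, x_land=76.410, impact vy=-1.325
  bounce: vy ← 0.5·1.325 = 0.663
Arc 6: start y=0.000, vy=0.663 → t=0.135, apex=0.022, x_land=77.797, impact vy=-0.663
  bounce: vy ← 0.5·0.663 = 0.331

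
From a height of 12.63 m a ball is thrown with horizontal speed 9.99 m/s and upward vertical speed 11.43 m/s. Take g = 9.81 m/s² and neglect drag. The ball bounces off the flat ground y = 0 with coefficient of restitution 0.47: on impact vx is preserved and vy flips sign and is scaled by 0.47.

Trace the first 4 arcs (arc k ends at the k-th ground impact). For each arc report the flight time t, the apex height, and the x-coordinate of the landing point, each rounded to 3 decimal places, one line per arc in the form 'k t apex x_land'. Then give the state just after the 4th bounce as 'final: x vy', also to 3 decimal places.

1 3.148 19.289 31.450
2 1.864 4.261 50.072
3 0.876 0.941 58.825
4 0.412 0.208 62.938
final: 62.938 0.949

Arc 1: start y=12.630, vy=11.430 → t=3.148, apex=19.289, x_land=31.450, impact vy=-19.454
  bounce: vy ← 0.47·19.454 = 9.143
Arc 2: start y=0.000, vy=9.143 → t=1.864, apex=4.261, x_land=50.072, impact vy=-9.143
  bounce: vy ← 0.47·9.143 = 4.297
Arc 3: start y=0.000, vy=4.297 → t=0.876, apex=0.941, x_land=58.825, impact vy=-4.297
  bounce: vy ← 0.47·4.297 = 2.020
Arc 4: start y=0.000, vy=2.020 → t=0.412, apex=0.208, x_land=62.938, impact vy=-2.020
  bounce: vy ← 0.47·2.020 = 0.949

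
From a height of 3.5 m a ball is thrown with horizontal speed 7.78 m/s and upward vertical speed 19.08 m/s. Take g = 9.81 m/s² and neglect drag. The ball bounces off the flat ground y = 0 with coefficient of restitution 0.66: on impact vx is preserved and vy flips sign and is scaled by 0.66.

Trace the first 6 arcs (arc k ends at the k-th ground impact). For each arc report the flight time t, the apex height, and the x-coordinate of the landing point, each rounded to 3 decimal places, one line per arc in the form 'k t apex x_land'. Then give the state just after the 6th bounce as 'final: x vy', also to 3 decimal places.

1 4.065 22.055 31.629
2 2.799 9.607 53.405
3 1.847 4.185 67.778
4 1.219 1.823 77.264
5 0.805 0.794 83.524
6 0.531 0.346 87.656
final: 87.656 1.719

Arc 1: start y=3.500, vy=19.080 → t=4.065, apex=22.055, x_land=31.629, impact vy=-20.802
  bounce: vy ← 0.66·20.802 = 13.729
Arc 2: start y=0.000, vy=13.729 → t=2.799, apex=9.607, x_land=53.405, impact vy=-13.729
  bounce: vy ← 0.66·13.729 = 9.061
Arc 3: start y=0.000, vy=9.061 → t=1.847, apex=4.185, x_land=67.778, impact vy=-9.061
  bounce: vy ← 0.66·9.061 = 5.980
Arc 4: start y=0.000, vy=5.980 → t=1.219, apex=1.823, x_land=77.264, impact vy=-5.980
  bounce: vy ← 0.66·5.980 = 3.947
Arc 5: start y=0.000, vy=3.947 → t=0.805, apex=0.794, x_land=83.524, impact vy=-3.947
  bounce: vy ← 0.66·3.947 = 2.605
Arc 6: start y=0.000, vy=2.605 → t=0.531, apex=0.346, x_land=87.656, impact vy=-2.605
  bounce: vy ← 0.66·2.605 = 1.719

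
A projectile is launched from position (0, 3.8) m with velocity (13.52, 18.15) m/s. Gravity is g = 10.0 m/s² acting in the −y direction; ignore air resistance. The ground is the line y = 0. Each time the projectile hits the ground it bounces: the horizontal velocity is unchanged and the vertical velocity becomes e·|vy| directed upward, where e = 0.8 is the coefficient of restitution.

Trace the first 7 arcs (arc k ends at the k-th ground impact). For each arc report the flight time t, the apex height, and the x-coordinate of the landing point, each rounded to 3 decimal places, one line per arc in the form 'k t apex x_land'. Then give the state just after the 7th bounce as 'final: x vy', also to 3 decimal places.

Arc 1: start y=3.800, vy=18.150 → t=3.829, apex=20.271, x_land=51.761, impact vy=-20.135
  bounce: vy ← 0.8·20.135 = 16.108
Arc 2: start y=0.000, vy=16.108 → t=3.222, apex=12.974, x_land=95.318, impact vy=-16.108
  bounce: vy ← 0.8·16.108 = 12.886
Arc 3: start y=0.000, vy=12.886 → t=2.577, apex=8.303, x_land=130.163, impact vy=-12.886
  bounce: vy ← 0.8·12.886 = 10.309
Arc 4: start y=0.000, vy=10.309 → t=2.062, apex=5.314, x_land=158.039, impact vy=-10.309
  bounce: vy ← 0.8·10.309 = 8.247
Arc 5: start y=0.000, vy=8.247 → t=1.649, apex=3.401, x_land=180.340, impact vy=-8.247
  bounce: vy ← 0.8·8.247 = 6.598
Arc 6: start y=0.000, vy=6.598 → t=1.320, apex=2.177, x_land=198.180, impact vy=-6.598
  bounce: vy ← 0.8·6.598 = 5.278
Arc 7: start y=0.000, vy=5.278 → t=1.056, apex=1.393, x_land=212.453, impact vy=-5.278
  bounce: vy ← 0.8·5.278 = 4.223

1 3.829 20.271 51.761
2 3.222 12.974 95.318
3 2.577 8.303 130.163
4 2.062 5.314 158.039
5 1.649 3.401 180.340
6 1.320 2.177 198.180
7 1.056 1.393 212.453
final: 212.453 4.223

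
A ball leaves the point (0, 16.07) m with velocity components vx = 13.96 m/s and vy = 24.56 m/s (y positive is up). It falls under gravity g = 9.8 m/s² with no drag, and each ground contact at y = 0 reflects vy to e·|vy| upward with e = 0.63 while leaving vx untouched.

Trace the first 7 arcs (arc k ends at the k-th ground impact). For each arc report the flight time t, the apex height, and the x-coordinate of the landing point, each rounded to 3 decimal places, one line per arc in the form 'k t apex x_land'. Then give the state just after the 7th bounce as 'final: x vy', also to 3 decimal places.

1 5.598 46.845 78.149
2 3.896 18.593 132.536
3 2.454 7.380 166.799
4 1.546 2.929 188.385
5 0.974 1.162 201.984
6 0.614 0.461 210.552
7 0.387 0.183 215.949
final: 215.949 1.194

Arc 1: start y=16.070, vy=24.560 → t=5.598, apex=46.845, x_land=78.149, impact vy=-30.301
  bounce: vy ← 0.63·30.301 = 19.090
Arc 2: start y=0.000, vy=19.090 → t=3.896, apex=18.593, x_land=132.536, impact vy=-19.090
  bounce: vy ← 0.63·19.090 = 12.027
Arc 3: start y=0.000, vy=12.027 → t=2.454, apex=7.380, x_land=166.799, impact vy=-12.027
  bounce: vy ← 0.63·12.027 = 7.577
Arc 4: start y=0.000, vy=7.577 → t=1.546, apex=2.929, x_land=188.385, impact vy=-7.577
  bounce: vy ← 0.63·7.577 = 4.773
Arc 5: start y=0.000, vy=4.773 → t=0.974, apex=1.162, x_land=201.984, impact vy=-4.773
  bounce: vy ← 0.63·4.773 = 3.007
Arc 6: start y=0.000, vy=3.007 → t=0.614, apex=0.461, x_land=210.552, impact vy=-3.007
  bounce: vy ← 0.63·3.007 = 1.895
Arc 7: start y=0.000, vy=1.895 → t=0.387, apex=0.183, x_land=215.949, impact vy=-1.895
  bounce: vy ← 0.63·1.895 = 1.194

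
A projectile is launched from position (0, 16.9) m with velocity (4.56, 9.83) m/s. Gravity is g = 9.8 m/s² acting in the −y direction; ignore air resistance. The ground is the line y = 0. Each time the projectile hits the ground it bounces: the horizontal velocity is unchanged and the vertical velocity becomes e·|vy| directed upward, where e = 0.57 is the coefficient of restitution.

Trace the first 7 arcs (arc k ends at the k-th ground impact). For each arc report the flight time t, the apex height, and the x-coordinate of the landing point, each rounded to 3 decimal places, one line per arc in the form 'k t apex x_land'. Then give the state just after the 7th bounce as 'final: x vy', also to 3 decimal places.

Arc 1: start y=16.900, vy=9.830 → t=3.114, apex=21.830, x_land=14.199, impact vy=-20.685
  bounce: vy ← 0.57·20.685 = 11.790
Arc 2: start y=0.000, vy=11.790 → t=2.406, apex=7.093, x_land=25.171, impact vy=-11.790
  bounce: vy ← 0.57·11.790 = 6.721
Arc 3: start y=0.000, vy=6.721 → t=1.372, apex=2.304, x_land=31.425, impact vy=-6.721
  bounce: vy ← 0.57·6.721 = 3.831
Arc 4: start y=0.000, vy=3.831 → t=0.782, apex=0.749, x_land=34.990, impact vy=-3.831
  bounce: vy ← 0.57·3.831 = 2.184
Arc 5: start y=0.000, vy=2.184 → t=0.446, apex=0.243, x_land=37.022, impact vy=-2.184
  bounce: vy ← 0.57·2.184 = 1.245
Arc 6: start y=0.000, vy=1.245 → t=0.254, apex=0.079, x_land=38.181, impact vy=-1.245
  bounce: vy ← 0.57·1.245 = 0.709
Arc 7: start y=0.000, vy=0.709 → t=0.145, apex=0.026, x_land=38.841, impact vy=-0.709
  bounce: vy ← 0.57·0.709 = 0.404

1 3.114 21.830 14.199
2 2.406 7.093 25.171
3 1.372 2.304 31.425
4 0.782 0.749 34.990
5 0.446 0.243 37.022
6 0.254 0.079 38.181
7 0.145 0.026 38.841
final: 38.841 0.404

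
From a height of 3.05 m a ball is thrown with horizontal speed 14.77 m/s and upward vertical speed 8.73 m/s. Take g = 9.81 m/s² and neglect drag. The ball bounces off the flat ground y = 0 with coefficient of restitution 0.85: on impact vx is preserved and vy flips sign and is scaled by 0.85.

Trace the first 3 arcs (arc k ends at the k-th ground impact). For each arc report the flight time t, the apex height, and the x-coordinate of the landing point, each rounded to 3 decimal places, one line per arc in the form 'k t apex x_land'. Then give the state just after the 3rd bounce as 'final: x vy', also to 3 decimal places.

1 2.079 6.934 30.706
2 2.021 5.010 60.561
3 1.718 3.620 85.937
final: 85.937 7.163

Arc 1: start y=3.050, vy=8.730 → t=2.079, apex=6.934, x_land=30.706, impact vy=-11.664
  bounce: vy ← 0.85·11.664 = 9.915
Arc 2: start y=0.000, vy=9.915 → t=2.021, apex=5.010, x_land=60.561, impact vy=-9.915
  bounce: vy ← 0.85·9.915 = 8.427
Arc 3: start y=0.000, vy=8.427 → t=1.718, apex=3.620, x_land=85.937, impact vy=-8.427
  bounce: vy ← 0.85·8.427 = 7.163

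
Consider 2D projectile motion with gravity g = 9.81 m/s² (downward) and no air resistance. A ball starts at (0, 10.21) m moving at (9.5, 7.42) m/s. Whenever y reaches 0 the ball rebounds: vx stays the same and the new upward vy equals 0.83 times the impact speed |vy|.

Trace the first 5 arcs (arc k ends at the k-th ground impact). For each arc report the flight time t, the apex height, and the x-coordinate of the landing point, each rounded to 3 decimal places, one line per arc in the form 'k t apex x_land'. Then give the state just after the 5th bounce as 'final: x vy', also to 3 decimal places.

1 2.385 13.016 22.661
2 2.704 8.967 48.350
3 2.244 6.177 69.673
4 1.863 4.256 87.370
5 1.546 2.932 102.059
final: 102.059 6.295

Arc 1: start y=10.210, vy=7.420 → t=2.385, apex=13.016, x_land=22.661, impact vy=-15.981
  bounce: vy ← 0.83·15.981 = 13.264
Arc 2: start y=0.000, vy=13.264 → t=2.704, apex=8.967, x_land=48.350, impact vy=-13.264
  bounce: vy ← 0.83·13.264 = 11.009
Arc 3: start y=0.000, vy=11.009 → t=2.244, apex=6.177, x_land=69.673, impact vy=-11.009
  bounce: vy ← 0.83·11.009 = 9.137
Arc 4: start y=0.000, vy=9.137 → t=1.863, apex=4.256, x_land=87.370, impact vy=-9.137
  bounce: vy ← 0.83·9.137 = 7.584
Arc 5: start y=0.000, vy=7.584 → t=1.546, apex=2.932, x_land=102.059, impact vy=-7.584
  bounce: vy ← 0.83·7.584 = 6.295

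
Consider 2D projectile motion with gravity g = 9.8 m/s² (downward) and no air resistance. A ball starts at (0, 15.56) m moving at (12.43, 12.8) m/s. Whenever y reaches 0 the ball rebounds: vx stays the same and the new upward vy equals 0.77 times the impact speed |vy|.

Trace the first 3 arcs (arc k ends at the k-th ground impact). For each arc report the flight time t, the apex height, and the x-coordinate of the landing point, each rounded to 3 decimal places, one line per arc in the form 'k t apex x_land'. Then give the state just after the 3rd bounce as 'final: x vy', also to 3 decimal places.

1 3.516 23.919 43.698
2 3.402 14.182 85.991
3 2.620 8.408 118.556
final: 118.556 9.885

Arc 1: start y=15.560, vy=12.800 → t=3.516, apex=23.919, x_land=43.698, impact vy=-21.652
  bounce: vy ← 0.77·21.652 = 16.672
Arc 2: start y=0.000, vy=16.672 → t=3.402, apex=14.182, x_land=85.991, impact vy=-16.672
  bounce: vy ← 0.77·16.672 = 12.838
Arc 3: start y=0.000, vy=12.838 → t=2.620, apex=8.408, x_land=118.556, impact vy=-12.838
  bounce: vy ← 0.77·12.838 = 9.885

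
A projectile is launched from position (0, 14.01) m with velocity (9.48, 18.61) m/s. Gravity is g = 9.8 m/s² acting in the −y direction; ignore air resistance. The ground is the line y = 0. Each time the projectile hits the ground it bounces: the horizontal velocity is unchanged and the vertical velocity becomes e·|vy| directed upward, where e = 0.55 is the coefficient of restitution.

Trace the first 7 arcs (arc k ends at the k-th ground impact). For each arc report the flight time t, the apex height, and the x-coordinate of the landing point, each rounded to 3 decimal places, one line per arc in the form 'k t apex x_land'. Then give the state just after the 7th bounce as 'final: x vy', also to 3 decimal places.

1 4.442 31.680 42.107
2 2.797 9.583 68.622
3 1.538 2.899 83.206
4 0.846 0.877 91.227
5 0.465 0.265 95.638
6 0.256 0.080 98.064
7 0.141 0.024 99.399
final: 99.399 0.379

Arc 1: start y=14.010, vy=18.610 → t=4.442, apex=31.680, x_land=42.107, impact vy=-24.918
  bounce: vy ← 0.55·24.918 = 13.705
Arc 2: start y=0.000, vy=13.705 → t=2.797, apex=9.583, x_land=68.622, impact vy=-13.705
  bounce: vy ← 0.55·13.705 = 7.538
Arc 3: start y=0.000, vy=7.538 → t=1.538, apex=2.899, x_land=83.206, impact vy=-7.538
  bounce: vy ← 0.55·7.538 = 4.146
Arc 4: start y=0.000, vy=4.146 → t=0.846, apex=0.877, x_land=91.227, impact vy=-4.146
  bounce: vy ← 0.55·4.146 = 2.280
Arc 5: start y=0.000, vy=2.280 → t=0.465, apex=0.265, x_land=95.638, impact vy=-2.280
  bounce: vy ← 0.55·2.280 = 1.254
Arc 6: start y=0.000, vy=1.254 → t=0.256, apex=0.080, x_land=98.064, impact vy=-1.254
  bounce: vy ← 0.55·1.254 = 0.690
Arc 7: start y=0.000, vy=0.690 → t=0.141, apex=0.024, x_land=99.399, impact vy=-0.690
  bounce: vy ← 0.55·0.690 = 0.379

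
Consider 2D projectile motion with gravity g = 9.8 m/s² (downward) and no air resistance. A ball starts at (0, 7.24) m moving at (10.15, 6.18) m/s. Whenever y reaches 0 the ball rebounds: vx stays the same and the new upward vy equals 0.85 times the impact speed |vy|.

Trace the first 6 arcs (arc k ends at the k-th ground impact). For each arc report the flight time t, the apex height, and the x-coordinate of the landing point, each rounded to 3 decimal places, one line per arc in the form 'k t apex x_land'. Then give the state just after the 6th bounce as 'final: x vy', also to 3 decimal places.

1 2.000 9.189 20.300
2 2.328 6.639 43.929
3 1.979 4.797 64.013
4 1.682 3.465 81.085
5 1.430 2.504 95.596
6 1.215 1.809 107.930
final: 107.930 5.061

Arc 1: start y=7.240, vy=6.180 → t=2.000, apex=9.189, x_land=20.300, impact vy=-13.420
  bounce: vy ← 0.85·13.420 = 11.407
Arc 2: start y=0.000, vy=11.407 → t=2.328, apex=6.639, x_land=43.929, impact vy=-11.407
  bounce: vy ← 0.85·11.407 = 9.696
Arc 3: start y=0.000, vy=9.696 → t=1.979, apex=4.797, x_land=64.013, impact vy=-9.696
  bounce: vy ← 0.85·9.696 = 8.242
Arc 4: start y=0.000, vy=8.242 → t=1.682, apex=3.465, x_land=81.085, impact vy=-8.242
  bounce: vy ← 0.85·8.242 = 7.005
Arc 5: start y=0.000, vy=7.005 → t=1.430, apex=2.504, x_land=95.596, impact vy=-7.005
  bounce: vy ← 0.85·7.005 = 5.955
Arc 6: start y=0.000, vy=5.955 → t=1.215, apex=1.809, x_land=107.930, impact vy=-5.955
  bounce: vy ← 0.85·5.955 = 5.061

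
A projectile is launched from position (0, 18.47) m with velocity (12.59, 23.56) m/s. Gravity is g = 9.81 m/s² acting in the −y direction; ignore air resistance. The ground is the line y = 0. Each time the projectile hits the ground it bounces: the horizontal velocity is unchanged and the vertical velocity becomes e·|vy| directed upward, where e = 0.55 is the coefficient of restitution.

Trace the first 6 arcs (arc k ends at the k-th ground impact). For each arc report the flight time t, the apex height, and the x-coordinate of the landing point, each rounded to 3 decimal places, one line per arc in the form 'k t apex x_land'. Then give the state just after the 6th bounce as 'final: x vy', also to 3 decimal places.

Arc 1: start y=18.470, vy=23.560 → t=5.489, apex=46.761, x_land=69.110, impact vy=-30.290
  bounce: vy ← 0.55·30.290 = 16.659
Arc 2: start y=0.000, vy=16.659 → t=3.396, apex=14.145, x_land=111.870, impact vy=-16.659
  bounce: vy ← 0.55·16.659 = 9.163
Arc 3: start y=0.000, vy=9.163 → t=1.868, apex=4.279, x_land=135.388, impact vy=-9.163
  bounce: vy ← 0.55·9.163 = 5.039
Arc 4: start y=0.000, vy=5.039 → t=1.027, apex=1.294, x_land=148.323, impact vy=-5.039
  bounce: vy ← 0.55·5.039 = 2.772
Arc 5: start y=0.000, vy=2.772 → t=0.565, apex=0.392, x_land=155.438, impact vy=-2.772
  bounce: vy ← 0.55·2.772 = 1.524
Arc 6: start y=0.000, vy=1.524 → t=0.311, apex=0.118, x_land=159.350, impact vy=-1.524
  bounce: vy ← 0.55·1.524 = 0.838

1 5.489 46.761 69.110
2 3.396 14.145 111.870
3 1.868 4.279 135.388
4 1.027 1.294 148.323
5 0.565 0.392 155.438
6 0.311 0.118 159.350
final: 159.350 0.838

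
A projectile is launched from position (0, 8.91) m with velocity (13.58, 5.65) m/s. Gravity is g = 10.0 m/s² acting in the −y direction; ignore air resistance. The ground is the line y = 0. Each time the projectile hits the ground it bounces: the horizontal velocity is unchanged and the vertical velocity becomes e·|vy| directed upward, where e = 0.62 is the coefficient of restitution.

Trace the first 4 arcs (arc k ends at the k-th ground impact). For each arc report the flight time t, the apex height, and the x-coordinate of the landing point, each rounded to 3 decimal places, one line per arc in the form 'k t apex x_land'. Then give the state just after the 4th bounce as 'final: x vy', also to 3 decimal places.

1 2.015 10.506 27.358
2 1.797 4.039 51.767
3 1.114 1.552 66.901
4 0.691 0.597 76.284
final: 76.284 2.142

Arc 1: start y=8.910, vy=5.650 → t=2.015, apex=10.506, x_land=27.358, impact vy=-14.496
  bounce: vy ← 0.62·14.496 = 8.987
Arc 2: start y=0.000, vy=8.987 → t=1.797, apex=4.039, x_land=51.767, impact vy=-8.987
  bounce: vy ← 0.62·8.987 = 5.572
Arc 3: start y=0.000, vy=5.572 → t=1.114, apex=1.552, x_land=66.901, impact vy=-5.572
  bounce: vy ← 0.62·5.572 = 3.455
Arc 4: start y=0.000, vy=3.455 → t=0.691, apex=0.597, x_land=76.284, impact vy=-3.455
  bounce: vy ← 0.62·3.455 = 2.142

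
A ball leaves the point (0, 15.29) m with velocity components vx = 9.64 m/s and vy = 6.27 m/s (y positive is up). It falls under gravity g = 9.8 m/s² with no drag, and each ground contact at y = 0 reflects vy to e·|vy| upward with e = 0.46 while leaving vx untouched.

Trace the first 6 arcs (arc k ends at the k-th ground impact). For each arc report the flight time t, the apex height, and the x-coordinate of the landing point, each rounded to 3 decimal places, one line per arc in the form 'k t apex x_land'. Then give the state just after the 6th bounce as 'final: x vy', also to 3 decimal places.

1 2.519 17.296 24.279
2 1.728 3.660 40.941
3 0.795 0.774 48.606
4 0.366 0.164 52.132
5 0.168 0.035 53.754
6 0.077 0.007 54.500
final: 54.500 0.174

Arc 1: start y=15.290, vy=6.270 → t=2.519, apex=17.296, x_land=24.279, impact vy=-18.412
  bounce: vy ← 0.46·18.412 = 8.469
Arc 2: start y=0.000, vy=8.469 → t=1.728, apex=3.660, x_land=40.941, impact vy=-8.469
  bounce: vy ← 0.46·8.469 = 3.896
Arc 3: start y=0.000, vy=3.896 → t=0.795, apex=0.774, x_land=48.606, impact vy=-3.896
  bounce: vy ← 0.46·3.896 = 1.792
Arc 4: start y=0.000, vy=1.792 → t=0.366, apex=0.164, x_land=52.132, impact vy=-1.792
  bounce: vy ← 0.46·1.792 = 0.824
Arc 5: start y=0.000, vy=0.824 → t=0.168, apex=0.035, x_land=53.754, impact vy=-0.824
  bounce: vy ← 0.46·0.824 = 0.379
Arc 6: start y=0.000, vy=0.379 → t=0.077, apex=0.007, x_land=54.500, impact vy=-0.379
  bounce: vy ← 0.46·0.379 = 0.174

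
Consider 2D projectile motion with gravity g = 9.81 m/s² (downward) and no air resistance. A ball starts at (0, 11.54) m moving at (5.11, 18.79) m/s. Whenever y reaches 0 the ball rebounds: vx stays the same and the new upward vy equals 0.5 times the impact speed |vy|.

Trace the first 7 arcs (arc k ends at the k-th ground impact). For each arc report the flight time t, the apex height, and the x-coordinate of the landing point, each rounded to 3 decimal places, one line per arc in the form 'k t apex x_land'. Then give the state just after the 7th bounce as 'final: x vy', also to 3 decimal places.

Arc 1: start y=11.540, vy=18.790 → t=4.369, apex=29.535, x_land=22.327, impact vy=-24.072
  bounce: vy ← 0.5·24.072 = 12.036
Arc 2: start y=0.000, vy=12.036 → t=2.454, apex=7.384, x_land=34.866, impact vy=-12.036
  bounce: vy ← 0.5·12.036 = 6.018
Arc 3: start y=0.000, vy=6.018 → t=1.227, apex=1.846, x_land=41.136, impact vy=-6.018
  bounce: vy ← 0.5·6.018 = 3.009
Arc 4: start y=0.000, vy=3.009 → t=0.613, apex=0.461, x_land=44.271, impact vy=-3.009
  bounce: vy ← 0.5·3.009 = 1.505
Arc 5: start y=0.000, vy=1.505 → t=0.307, apex=0.115, x_land=45.838, impact vy=-1.505
  bounce: vy ← 0.5·1.505 = 0.752
Arc 6: start y=0.000, vy=0.752 → t=0.153, apex=0.029, x_land=46.622, impact vy=-0.752
  bounce: vy ← 0.5·0.752 = 0.376
Arc 7: start y=0.000, vy=0.376 → t=0.077, apex=0.007, x_land=47.013, impact vy=-0.376
  bounce: vy ← 0.5·0.376 = 0.188

1 4.369 29.535 22.327
2 2.454 7.384 34.866
3 1.227 1.846 41.136
4 0.613 0.461 44.271
5 0.307 0.115 45.838
6 0.153 0.029 46.622
7 0.077 0.007 47.013
final: 47.013 0.188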